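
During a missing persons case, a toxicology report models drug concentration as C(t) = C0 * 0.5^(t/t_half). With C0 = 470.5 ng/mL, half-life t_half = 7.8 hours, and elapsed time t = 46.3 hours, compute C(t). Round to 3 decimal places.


Drug concentration decay:
Number of half-lives = t / t_half = 46.3 / 7.8 = 5.935897
Decay factor = 0.5^5.935897 = 0.01633492
C(t) = 470.5 * 0.01633492 = 7.686 ng/mL

7.686


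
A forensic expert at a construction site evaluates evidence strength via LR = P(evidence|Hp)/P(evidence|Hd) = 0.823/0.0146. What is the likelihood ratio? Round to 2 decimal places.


Likelihood ratio calculation:
LR = P(E|Hp) / P(E|Hd)
LR = 0.823 / 0.0146
LR = 56.37

56.37


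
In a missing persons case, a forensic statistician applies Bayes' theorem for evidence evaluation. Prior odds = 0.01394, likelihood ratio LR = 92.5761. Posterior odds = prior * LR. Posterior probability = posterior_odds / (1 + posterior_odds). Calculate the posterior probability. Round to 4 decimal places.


Bayesian evidence evaluation:
Posterior odds = prior_odds * LR = 0.01394 * 92.5761 = 1.290511
Posterior probability = posterior_odds / (1 + posterior_odds)
= 1.290511 / (1 + 1.290511)
= 1.290511 / 2.290511
= 0.5634

0.5634


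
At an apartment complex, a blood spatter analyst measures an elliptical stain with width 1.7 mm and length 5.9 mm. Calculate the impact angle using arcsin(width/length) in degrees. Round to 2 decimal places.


Blood spatter impact angle calculation:
width / length = 1.7 / 5.9 = 0.288136
angle = arcsin(0.288136)
angle = 16.75 degrees

16.75


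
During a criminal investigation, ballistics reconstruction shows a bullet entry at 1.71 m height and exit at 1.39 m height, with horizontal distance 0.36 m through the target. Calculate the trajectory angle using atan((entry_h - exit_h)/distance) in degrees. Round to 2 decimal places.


Bullet trajectory angle:
Height difference = 1.71 - 1.39 = 0.32 m
angle = atan(0.32 / 0.36)
angle = atan(0.888889)
angle = 41.63 degrees

41.63


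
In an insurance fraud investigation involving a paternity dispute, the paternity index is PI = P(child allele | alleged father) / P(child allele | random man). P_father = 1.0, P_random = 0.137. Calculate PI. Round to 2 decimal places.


Paternity Index calculation:
PI = P(allele|father) / P(allele|random)
PI = 1.0 / 0.137
PI = 7.30

7.30


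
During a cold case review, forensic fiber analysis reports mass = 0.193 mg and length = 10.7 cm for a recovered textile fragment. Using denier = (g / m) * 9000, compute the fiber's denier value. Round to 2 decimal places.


Denier calculation:
Mass in grams = 0.193 mg / 1000 = 0.000193 g
Length in meters = 10.7 cm / 100 = 0.107 m
Linear density = mass / length = 0.000193 / 0.107 = 0.00180374 g/m
Denier = (g/m) * 9000 = 0.00180374 * 9000 = 16.23

16.23


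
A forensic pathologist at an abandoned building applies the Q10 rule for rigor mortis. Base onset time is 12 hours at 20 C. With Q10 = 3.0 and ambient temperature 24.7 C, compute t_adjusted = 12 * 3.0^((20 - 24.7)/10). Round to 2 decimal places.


Rigor mortis time adjustment:
Exponent = (T_ref - T_actual) / 10 = (20 - 24.7) / 10 = -0.47
Q10 factor = 3.0^-0.47 = 0.5967
t_adjusted = 12 * 0.5967 = 7.16 hours

7.16


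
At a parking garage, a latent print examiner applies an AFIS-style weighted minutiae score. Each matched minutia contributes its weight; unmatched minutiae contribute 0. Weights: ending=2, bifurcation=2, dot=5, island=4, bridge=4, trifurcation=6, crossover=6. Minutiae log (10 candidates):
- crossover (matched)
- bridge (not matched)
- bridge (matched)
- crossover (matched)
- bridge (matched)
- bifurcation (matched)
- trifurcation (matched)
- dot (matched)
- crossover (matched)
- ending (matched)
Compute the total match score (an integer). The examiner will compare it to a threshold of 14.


Weighted minutiae match score:
  crossover: matched, +6 (running total 6)
  bridge: not matched, +0
  bridge: matched, +4 (running total 10)
  crossover: matched, +6 (running total 16)
  bridge: matched, +4 (running total 20)
  bifurcation: matched, +2 (running total 22)
  trifurcation: matched, +6 (running total 28)
  dot: matched, +5 (running total 33)
  crossover: matched, +6 (running total 39)
  ending: matched, +2 (running total 41)
Total score = 41
Threshold = 14; verdict = identification

41


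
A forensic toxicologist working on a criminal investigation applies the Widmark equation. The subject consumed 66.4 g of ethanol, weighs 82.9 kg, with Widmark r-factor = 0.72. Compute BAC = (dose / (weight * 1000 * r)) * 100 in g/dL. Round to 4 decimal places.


Applying the Widmark formula:
BAC = (dose_g / (body_wt * 1000 * r)) * 100
Denominator = 82.9 * 1000 * 0.72 = 59688
BAC = (66.4 / 59688) * 100
BAC = 0.1112 g/dL

0.1112


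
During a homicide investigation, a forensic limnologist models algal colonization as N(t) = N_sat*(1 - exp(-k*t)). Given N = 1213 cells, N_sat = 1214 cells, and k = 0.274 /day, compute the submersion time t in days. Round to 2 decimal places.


PMSI from diatom colonization curve:
N / N_sat = 1213 / 1214 = 0.999176
1 - N/N_sat = 0.000824
ln(1 - N/N_sat) = -7.10134
t = -ln(1 - N/N_sat) / k = -(-7.10134) / 0.274 = 25.92 days

25.92


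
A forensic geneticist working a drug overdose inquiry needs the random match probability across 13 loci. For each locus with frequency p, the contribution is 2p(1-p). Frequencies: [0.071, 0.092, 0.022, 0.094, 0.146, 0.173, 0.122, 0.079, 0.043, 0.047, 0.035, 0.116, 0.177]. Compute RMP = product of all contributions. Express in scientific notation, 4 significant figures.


Computing RMP for 13 loci:
Locus 1: 2 * 0.071 * 0.929 = 0.131918
Locus 2: 2 * 0.092 * 0.908 = 0.167072
Locus 3: 2 * 0.022 * 0.978 = 0.043032
Locus 4: 2 * 0.094 * 0.906 = 0.170328
Locus 5: 2 * 0.146 * 0.854 = 0.249368
Locus 6: 2 * 0.173 * 0.827 = 0.286142
Locus 7: 2 * 0.122 * 0.878 = 0.214232
Locus 8: 2 * 0.079 * 0.921 = 0.145518
Locus 9: 2 * 0.043 * 0.957 = 0.082302
Locus 10: 2 * 0.047 * 0.953 = 0.089582
Locus 11: 2 * 0.035 * 0.965 = 0.06755
Locus 12: 2 * 0.116 * 0.884 = 0.205088
Locus 13: 2 * 0.177 * 0.823 = 0.291342
RMP = 1.069e-11

1.069e-11


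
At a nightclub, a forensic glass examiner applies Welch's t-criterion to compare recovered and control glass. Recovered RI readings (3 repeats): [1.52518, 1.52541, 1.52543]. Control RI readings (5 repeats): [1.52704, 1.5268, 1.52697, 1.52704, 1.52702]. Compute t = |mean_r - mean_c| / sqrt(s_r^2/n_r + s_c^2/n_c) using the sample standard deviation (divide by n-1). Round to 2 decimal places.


Welch's t-criterion for glass RI comparison:
Recovered mean = sum / n_r = 4.57602 / 3 = 1.52534
Control mean = sum / n_c = 7.63487 / 5 = 1.526974
Recovered sample variance s_r^2 = 1.93e-08
Control sample variance s_c^2 = 1.028e-08
Welch SE (unpooled) = sqrt(s_r^2/n_r + s_c^2/n_c) = sqrt(6.43333e-09 + 2.056e-09) = sqrt(8.48933e-09) = 9.21376e-05
|mean_r - mean_c| = 0.001634
t = 0.001634 / 9.21376e-05 = 17.73

17.73


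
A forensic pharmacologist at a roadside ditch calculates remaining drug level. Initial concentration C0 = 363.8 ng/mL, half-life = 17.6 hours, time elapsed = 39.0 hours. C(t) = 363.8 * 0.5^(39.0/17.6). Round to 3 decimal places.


Drug concentration decay:
Number of half-lives = t / t_half = 39.0 / 17.6 = 2.215909
Decay factor = 0.5^2.215909 = 0.21525087
C(t) = 363.8 * 0.21525087 = 78.308 ng/mL

78.308


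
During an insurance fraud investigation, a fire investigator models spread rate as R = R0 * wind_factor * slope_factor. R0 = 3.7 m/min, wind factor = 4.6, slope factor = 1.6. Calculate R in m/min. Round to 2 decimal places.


Fire spread rate calculation:
R = R0 * wind_factor * slope_factor
= 3.7 * 4.6 * 1.6
= 17.02 * 1.6
= 27.23 m/min

27.23


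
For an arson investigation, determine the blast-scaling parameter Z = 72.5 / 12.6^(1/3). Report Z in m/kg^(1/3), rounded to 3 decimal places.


Scaled distance calculation:
W^(1/3) = 12.6^(1/3) = 2.326967
Z = R / W^(1/3) = 72.5 / 2.326967
Z = 31.156 m/kg^(1/3)

31.156


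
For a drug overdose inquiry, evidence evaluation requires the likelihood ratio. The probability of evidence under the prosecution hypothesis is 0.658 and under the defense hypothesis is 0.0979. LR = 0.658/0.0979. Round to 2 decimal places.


Likelihood ratio calculation:
LR = P(E|Hp) / P(E|Hd)
LR = 0.658 / 0.0979
LR = 6.72

6.72


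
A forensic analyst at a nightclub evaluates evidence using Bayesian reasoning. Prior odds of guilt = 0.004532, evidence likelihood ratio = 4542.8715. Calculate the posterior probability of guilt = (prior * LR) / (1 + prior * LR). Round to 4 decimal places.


Bayesian evidence evaluation:
Posterior odds = prior_odds * LR = 0.004532 * 4542.8715 = 20.58829
Posterior probability = posterior_odds / (1 + posterior_odds)
= 20.58829 / (1 + 20.58829)
= 20.58829 / 21.58829
= 0.9537

0.9537


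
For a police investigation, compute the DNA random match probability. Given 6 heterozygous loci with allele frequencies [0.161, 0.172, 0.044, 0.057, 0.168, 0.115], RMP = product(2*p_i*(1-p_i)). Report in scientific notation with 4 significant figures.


Computing RMP for 6 loci:
Locus 1: 2 * 0.161 * 0.839 = 0.270158
Locus 2: 2 * 0.172 * 0.828 = 0.284832
Locus 3: 2 * 0.044 * 0.956 = 0.084128
Locus 4: 2 * 0.057 * 0.943 = 0.107502
Locus 5: 2 * 0.168 * 0.832 = 0.279552
Locus 6: 2 * 0.115 * 0.885 = 0.20355
RMP = 3.960e-05

3.960e-05


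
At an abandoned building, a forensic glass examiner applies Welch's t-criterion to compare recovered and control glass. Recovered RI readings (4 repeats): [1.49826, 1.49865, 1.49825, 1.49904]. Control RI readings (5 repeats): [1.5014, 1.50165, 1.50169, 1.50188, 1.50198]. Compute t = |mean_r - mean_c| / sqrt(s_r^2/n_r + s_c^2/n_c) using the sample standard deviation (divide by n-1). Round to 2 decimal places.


Welch's t-criterion for glass RI comparison:
Recovered mean = sum / n_r = 5.9942 / 4 = 1.49855
Control mean = sum / n_c = 7.5086 / 5 = 1.50172
Recovered sample variance s_r^2 = 1.414e-07
Control sample variance s_c^2 = 5.035e-08
Welch SE (unpooled) = sqrt(s_r^2/n_r + s_c^2/n_c) = sqrt(3.535e-08 + 1.007e-08) = sqrt(4.542e-08) = 0.00021312
|mean_r - mean_c| = 0.00317
t = 0.00317 / 0.00021312 = 14.87

14.87


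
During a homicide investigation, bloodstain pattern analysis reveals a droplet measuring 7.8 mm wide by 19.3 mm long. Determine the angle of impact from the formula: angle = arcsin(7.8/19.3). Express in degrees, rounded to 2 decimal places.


Blood spatter impact angle calculation:
width / length = 7.8 / 19.3 = 0.404145
angle = arcsin(0.404145)
angle = 23.84 degrees

23.84


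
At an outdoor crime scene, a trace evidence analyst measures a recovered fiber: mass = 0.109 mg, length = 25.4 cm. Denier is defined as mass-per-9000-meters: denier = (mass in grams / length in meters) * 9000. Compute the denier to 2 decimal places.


Denier calculation:
Mass in grams = 0.109 mg / 1000 = 0.000109 g
Length in meters = 25.4 cm / 100 = 0.254 m
Linear density = mass / length = 0.000109 / 0.254 = 0.00042913 g/m
Denier = (g/m) * 9000 = 0.00042913 * 9000 = 3.86

3.86


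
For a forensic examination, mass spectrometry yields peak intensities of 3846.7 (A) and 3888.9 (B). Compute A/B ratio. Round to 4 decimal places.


Spectral peak ratio:
Peak A = 3846.7 counts
Peak B = 3888.9 counts
Ratio = 3846.7 / 3888.9 = 0.9891

0.9891


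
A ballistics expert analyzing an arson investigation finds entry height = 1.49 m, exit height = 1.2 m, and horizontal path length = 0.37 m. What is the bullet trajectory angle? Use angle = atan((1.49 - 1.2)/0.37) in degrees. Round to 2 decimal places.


Bullet trajectory angle:
Height difference = 1.49 - 1.2 = 0.29 m
angle = atan(0.29 / 0.37)
angle = atan(0.783784)
angle = 38.09 degrees

38.09


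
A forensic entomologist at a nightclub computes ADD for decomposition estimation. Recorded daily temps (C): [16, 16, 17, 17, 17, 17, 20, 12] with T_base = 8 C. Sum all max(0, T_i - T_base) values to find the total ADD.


Computing ADD day by day:
Day 1: max(0, 16 - 8) = 8
Day 2: max(0, 16 - 8) = 8
Day 3: max(0, 17 - 8) = 9
Day 4: max(0, 17 - 8) = 9
Day 5: max(0, 17 - 8) = 9
Day 6: max(0, 17 - 8) = 9
Day 7: max(0, 20 - 8) = 12
Day 8: max(0, 12 - 8) = 4
Total ADD = 68

68


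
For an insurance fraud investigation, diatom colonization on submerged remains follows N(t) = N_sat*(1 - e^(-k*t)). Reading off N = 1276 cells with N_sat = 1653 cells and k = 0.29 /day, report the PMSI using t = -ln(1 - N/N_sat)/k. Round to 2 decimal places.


PMSI from diatom colonization curve:
N / N_sat = 1276 / 1653 = 0.77193
1 - N/N_sat = 0.22807
ln(1 - N/N_sat) = -1.478103
t = -ln(1 - N/N_sat) / k = -(-1.478103) / 0.29 = 5.10 days

5.10


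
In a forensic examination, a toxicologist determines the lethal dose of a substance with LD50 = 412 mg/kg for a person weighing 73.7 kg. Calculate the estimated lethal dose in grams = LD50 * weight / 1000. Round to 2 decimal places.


Lethal dose calculation:
Lethal dose = LD50 * body_weight / 1000
= 412 * 73.7 / 1000
= 30364.4 / 1000
= 30.36 g

30.36


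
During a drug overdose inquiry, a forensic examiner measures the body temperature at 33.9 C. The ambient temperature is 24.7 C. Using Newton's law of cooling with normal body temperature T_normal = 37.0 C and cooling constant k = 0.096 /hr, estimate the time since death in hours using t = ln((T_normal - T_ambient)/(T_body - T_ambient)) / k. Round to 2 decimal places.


Using Newton's law of cooling:
t = ln((T_normal - T_ambient) / (T_body - T_ambient)) / k
T_normal - T_ambient = 12.3
T_body - T_ambient = 9.2
Ratio = 1.336957
ln(ratio) = 0.290396
t = 0.290396 / 0.096 = 3.02 hours

3.02


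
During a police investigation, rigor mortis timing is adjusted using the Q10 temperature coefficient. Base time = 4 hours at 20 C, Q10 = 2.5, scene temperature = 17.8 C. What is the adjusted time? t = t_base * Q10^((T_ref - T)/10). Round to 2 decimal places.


Rigor mortis time adjustment:
Exponent = (T_ref - T_actual) / 10 = (20 - 17.8) / 10 = 0.22
Q10 factor = 2.5^0.22 = 1.22334
t_adjusted = 4 * 1.22334 = 4.89 hours

4.89


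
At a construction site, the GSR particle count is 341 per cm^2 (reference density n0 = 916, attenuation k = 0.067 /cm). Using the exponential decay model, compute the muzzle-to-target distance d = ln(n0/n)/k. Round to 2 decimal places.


GSR distance calculation:
n0/n = 916 / 341 = 2.686217
ln(n0/n) = 0.988134
d = 0.988134 / 0.067 = 14.75 cm

14.75


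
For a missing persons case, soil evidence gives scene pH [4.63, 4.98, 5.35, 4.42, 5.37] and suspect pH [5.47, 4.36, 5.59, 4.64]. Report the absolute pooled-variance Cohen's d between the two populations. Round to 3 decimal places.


Pooled-variance Cohen's d for soil pH comparison:
Scene mean = 24.75 / 5 = 4.95
Suspect mean = 20.06 / 4 = 5.015
Scene sample variance s_s^2 = 0.18015
Suspect sample variance s_c^2 = 0.3691
Pooled variance = ((n_s-1)*s_s^2 + (n_c-1)*s_c^2) / (n_s + n_c - 2) = 0.261129
Pooled SD = sqrt(0.261129) = 0.511008
Mean difference = -0.065
|d| = |-0.065| / 0.511008 = 0.127

0.127


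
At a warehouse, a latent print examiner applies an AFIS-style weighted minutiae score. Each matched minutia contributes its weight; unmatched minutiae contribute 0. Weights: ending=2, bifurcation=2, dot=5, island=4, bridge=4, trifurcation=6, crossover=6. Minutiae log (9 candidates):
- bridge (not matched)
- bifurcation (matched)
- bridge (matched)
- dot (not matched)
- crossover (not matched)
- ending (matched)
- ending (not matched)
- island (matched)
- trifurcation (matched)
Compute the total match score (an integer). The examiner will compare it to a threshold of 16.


Weighted minutiae match score:
  bridge: not matched, +0
  bifurcation: matched, +2 (running total 2)
  bridge: matched, +4 (running total 6)
  dot: not matched, +0
  crossover: not matched, +0
  ending: matched, +2 (running total 8)
  ending: not matched, +0
  island: matched, +4 (running total 12)
  trifurcation: matched, +6 (running total 18)
Total score = 18
Threshold = 16; verdict = identification

18


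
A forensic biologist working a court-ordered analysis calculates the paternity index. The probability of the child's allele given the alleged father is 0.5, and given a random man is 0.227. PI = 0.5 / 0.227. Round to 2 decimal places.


Paternity Index calculation:
PI = P(allele|father) / P(allele|random)
PI = 0.5 / 0.227
PI = 2.20

2.20


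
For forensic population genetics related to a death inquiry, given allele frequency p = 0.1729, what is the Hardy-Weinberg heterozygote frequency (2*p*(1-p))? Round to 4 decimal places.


Hardy-Weinberg heterozygote frequency:
q = 1 - p = 1 - 0.1729 = 0.8271
2pq = 2 * 0.1729 * 0.8271 = 0.2860

0.2860


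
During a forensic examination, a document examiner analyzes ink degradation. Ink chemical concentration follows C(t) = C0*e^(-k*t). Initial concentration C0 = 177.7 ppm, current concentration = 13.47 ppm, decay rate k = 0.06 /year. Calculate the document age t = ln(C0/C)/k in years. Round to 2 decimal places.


Document age estimation:
C0/C = 177.7 / 13.47 = 13.192279
ln(C0/C) = 2.579632
t = 2.579632 / 0.06 = 42.99 years

42.99


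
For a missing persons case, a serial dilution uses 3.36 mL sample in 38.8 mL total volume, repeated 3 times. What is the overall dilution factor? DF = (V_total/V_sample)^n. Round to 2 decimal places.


Dilution factor calculation:
Single dilution = V_total / V_sample = 38.8 / 3.36 ≈ 11.547619
Number of dilutions = 3
Total DF = (38.8 / 3.36)^3 (full precision, rounded at the end) = 1539.85

1539.85


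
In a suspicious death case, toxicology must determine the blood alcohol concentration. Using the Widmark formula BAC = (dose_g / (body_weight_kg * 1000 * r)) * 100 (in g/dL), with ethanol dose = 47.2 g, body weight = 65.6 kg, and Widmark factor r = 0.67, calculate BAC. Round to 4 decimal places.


Applying the Widmark formula:
BAC = (dose_g / (body_wt * 1000 * r)) * 100
Denominator = 65.6 * 1000 * 0.67 = 43952
BAC = (47.2 / 43952) * 100
BAC = 0.1074 g/dL

0.1074


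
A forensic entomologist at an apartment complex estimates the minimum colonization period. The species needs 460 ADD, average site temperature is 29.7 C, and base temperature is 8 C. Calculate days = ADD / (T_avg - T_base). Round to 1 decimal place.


Insect development time:
Effective temperature = avg_temp - T_base = 29.7 - 8 = 21.7 C
Days = ADD / effective_temp = 460 / 21.7 = 21.2 days

21.2


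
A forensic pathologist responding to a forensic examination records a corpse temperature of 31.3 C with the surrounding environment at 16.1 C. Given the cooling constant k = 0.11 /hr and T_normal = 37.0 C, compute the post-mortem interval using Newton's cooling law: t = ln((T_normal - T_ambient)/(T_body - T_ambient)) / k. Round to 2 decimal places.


Using Newton's law of cooling:
t = ln((T_normal - T_ambient) / (T_body - T_ambient)) / k
T_normal - T_ambient = 20.9
T_body - T_ambient = 15.2
Ratio = 1.375
ln(ratio) = 0.318454
t = 0.318454 / 0.11 = 2.90 hours

2.90


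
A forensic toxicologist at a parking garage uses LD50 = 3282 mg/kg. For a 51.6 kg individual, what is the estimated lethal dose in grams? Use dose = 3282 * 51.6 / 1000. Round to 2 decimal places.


Lethal dose calculation:
Lethal dose = LD50 * body_weight / 1000
= 3282 * 51.6 / 1000
= 169351.2 / 1000
= 169.35 g

169.35


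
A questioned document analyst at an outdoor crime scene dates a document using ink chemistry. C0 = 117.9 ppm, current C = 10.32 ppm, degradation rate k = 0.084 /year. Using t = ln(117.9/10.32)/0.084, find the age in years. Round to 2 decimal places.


Document age estimation:
C0/C = 117.9 / 10.32 = 11.424419
ln(C0/C) = 2.435753
t = 2.435753 / 0.084 = 29.00 years

29.00


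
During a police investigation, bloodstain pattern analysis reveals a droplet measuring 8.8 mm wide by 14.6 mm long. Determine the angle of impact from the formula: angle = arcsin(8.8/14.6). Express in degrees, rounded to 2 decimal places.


Blood spatter impact angle calculation:
width / length = 8.8 / 14.6 = 0.60274
angle = arcsin(0.60274)
angle = 37.07 degrees

37.07


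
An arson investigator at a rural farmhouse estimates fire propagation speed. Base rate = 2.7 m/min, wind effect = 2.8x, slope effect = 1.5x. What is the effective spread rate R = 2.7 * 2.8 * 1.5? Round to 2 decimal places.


Fire spread rate calculation:
R = R0 * wind_factor * slope_factor
= 2.7 * 2.8 * 1.5
= 7.56 * 1.5
= 11.34 m/min

11.34


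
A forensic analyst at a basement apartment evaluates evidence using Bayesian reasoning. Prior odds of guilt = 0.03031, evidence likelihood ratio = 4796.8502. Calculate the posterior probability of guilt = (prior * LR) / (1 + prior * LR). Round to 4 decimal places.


Bayesian evidence evaluation:
Posterior odds = prior_odds * LR = 0.03031 * 4796.8502 = 145.3925
Posterior probability = posterior_odds / (1 + posterior_odds)
= 145.3925 / (1 + 145.3925)
= 145.3925 / 146.3925
= 0.9932

0.9932


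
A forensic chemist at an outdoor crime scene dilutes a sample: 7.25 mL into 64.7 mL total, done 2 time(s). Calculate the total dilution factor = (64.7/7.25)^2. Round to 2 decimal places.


Dilution factor calculation:
Single dilution = V_total / V_sample = 64.7 / 7.25 ≈ 8.924138
Number of dilutions = 2
Total DF = (64.7 / 7.25)^2 (full precision, rounded at the end) = 79.64

79.64


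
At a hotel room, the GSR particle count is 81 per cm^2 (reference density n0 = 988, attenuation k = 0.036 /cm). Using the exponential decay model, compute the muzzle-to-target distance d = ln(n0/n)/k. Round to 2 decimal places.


GSR distance calculation:
n0/n = 988 / 81 = 12.197531
ln(n0/n) = 2.501234
d = 2.501234 / 0.036 = 69.48 cm

69.48


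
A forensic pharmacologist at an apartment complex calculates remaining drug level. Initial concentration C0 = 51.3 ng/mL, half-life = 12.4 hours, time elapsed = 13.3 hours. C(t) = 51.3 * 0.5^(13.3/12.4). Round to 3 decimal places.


Drug concentration decay:
Number of half-lives = t / t_half = 13.3 / 12.4 = 1.072581
Decay factor = 0.5^1.072581 = 0.47546762
C(t) = 51.3 * 0.47546762 = 24.391 ng/mL

24.391


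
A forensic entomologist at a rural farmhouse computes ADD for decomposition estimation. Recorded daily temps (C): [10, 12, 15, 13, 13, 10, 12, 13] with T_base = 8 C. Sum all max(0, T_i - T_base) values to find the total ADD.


Computing ADD day by day:
Day 1: max(0, 10 - 8) = 2
Day 2: max(0, 12 - 8) = 4
Day 3: max(0, 15 - 8) = 7
Day 4: max(0, 13 - 8) = 5
Day 5: max(0, 13 - 8) = 5
Day 6: max(0, 10 - 8) = 2
Day 7: max(0, 12 - 8) = 4
Day 8: max(0, 13 - 8) = 5
Total ADD = 34

34


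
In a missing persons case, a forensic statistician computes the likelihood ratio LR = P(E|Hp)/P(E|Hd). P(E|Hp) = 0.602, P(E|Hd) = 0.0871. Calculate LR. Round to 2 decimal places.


Likelihood ratio calculation:
LR = P(E|Hp) / P(E|Hd)
LR = 0.602 / 0.0871
LR = 6.91

6.91


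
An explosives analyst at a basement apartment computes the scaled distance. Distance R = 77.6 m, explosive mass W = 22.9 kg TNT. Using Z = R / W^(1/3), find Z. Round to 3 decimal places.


Scaled distance calculation:
W^(1/3) = 22.9^(1/3) = 2.839739
Z = R / W^(1/3) = 77.6 / 2.839739
Z = 27.326 m/kg^(1/3)

27.326


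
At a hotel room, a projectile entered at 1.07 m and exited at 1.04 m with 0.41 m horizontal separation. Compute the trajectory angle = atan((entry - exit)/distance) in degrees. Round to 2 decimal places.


Bullet trajectory angle:
Height difference = 1.07 - 1.04 = 0.03 m
angle = atan(0.03 / 0.41)
angle = atan(0.073171)
angle = 4.18 degrees

4.18


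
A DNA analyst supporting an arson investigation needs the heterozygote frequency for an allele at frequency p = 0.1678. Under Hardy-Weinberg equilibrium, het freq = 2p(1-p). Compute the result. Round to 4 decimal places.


Hardy-Weinberg heterozygote frequency:
q = 1 - p = 1 - 0.1678 = 0.8322
2pq = 2 * 0.1678 * 0.8322 = 0.2793

0.2793


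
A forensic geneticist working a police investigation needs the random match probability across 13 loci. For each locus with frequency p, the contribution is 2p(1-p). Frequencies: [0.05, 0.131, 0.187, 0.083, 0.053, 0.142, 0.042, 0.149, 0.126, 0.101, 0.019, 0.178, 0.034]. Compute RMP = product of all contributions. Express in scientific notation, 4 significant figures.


Computing RMP for 13 loci:
Locus 1: 2 * 0.05 * 0.95 = 0.095
Locus 2: 2 * 0.131 * 0.869 = 0.227678
Locus 3: 2 * 0.187 * 0.813 = 0.304062
Locus 4: 2 * 0.083 * 0.917 = 0.152222
Locus 5: 2 * 0.053 * 0.947 = 0.100382
Locus 6: 2 * 0.142 * 0.858 = 0.243672
Locus 7: 2 * 0.042 * 0.958 = 0.080472
Locus 8: 2 * 0.149 * 0.851 = 0.253598
Locus 9: 2 * 0.126 * 0.874 = 0.220248
Locus 10: 2 * 0.101 * 0.899 = 0.181598
Locus 11: 2 * 0.019 * 0.981 = 0.037278
Locus 12: 2 * 0.178 * 0.822 = 0.292632
Locus 13: 2 * 0.034 * 0.966 = 0.065688
RMP = 1.432e-11

1.432e-11


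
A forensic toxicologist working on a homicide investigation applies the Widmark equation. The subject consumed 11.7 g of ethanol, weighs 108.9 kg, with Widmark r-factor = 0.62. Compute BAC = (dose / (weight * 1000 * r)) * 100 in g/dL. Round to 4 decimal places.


Applying the Widmark formula:
BAC = (dose_g / (body_wt * 1000 * r)) * 100
Denominator = 108.9 * 1000 * 0.62 = 67518
BAC = (11.7 / 67518) * 100
BAC = 0.0173 g/dL

0.0173


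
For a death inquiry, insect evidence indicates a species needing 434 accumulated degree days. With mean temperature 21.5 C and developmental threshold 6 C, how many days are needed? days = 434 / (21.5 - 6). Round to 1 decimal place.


Insect development time:
Effective temperature = avg_temp - T_base = 21.5 - 6 = 15.5 C
Days = ADD / effective_temp = 434 / 15.5 = 28.0 days

28.0


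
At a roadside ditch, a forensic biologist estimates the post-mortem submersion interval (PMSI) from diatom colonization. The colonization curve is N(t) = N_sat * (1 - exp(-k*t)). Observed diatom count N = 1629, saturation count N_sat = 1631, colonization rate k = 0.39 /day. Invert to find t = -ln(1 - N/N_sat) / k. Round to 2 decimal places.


PMSI from diatom colonization curve:
N / N_sat = 1629 / 1631 = 0.998774
1 - N/N_sat = 0.001226
ln(1 - N/N_sat) = -6.703998
t = -ln(1 - N/N_sat) / k = -(-6.703998) / 0.39 = 17.19 days

17.19


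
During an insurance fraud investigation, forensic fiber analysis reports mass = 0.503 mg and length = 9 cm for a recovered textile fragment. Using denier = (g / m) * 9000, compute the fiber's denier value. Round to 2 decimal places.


Denier calculation:
Mass in grams = 0.503 mg / 1000 = 0.000503 g
Length in meters = 9 cm / 100 = 0.09 m
Linear density = mass / length = 0.000503 / 0.09 = 0.00558889 g/m
Denier = (g/m) * 9000 = 0.00558889 * 9000 = 50.30

50.30


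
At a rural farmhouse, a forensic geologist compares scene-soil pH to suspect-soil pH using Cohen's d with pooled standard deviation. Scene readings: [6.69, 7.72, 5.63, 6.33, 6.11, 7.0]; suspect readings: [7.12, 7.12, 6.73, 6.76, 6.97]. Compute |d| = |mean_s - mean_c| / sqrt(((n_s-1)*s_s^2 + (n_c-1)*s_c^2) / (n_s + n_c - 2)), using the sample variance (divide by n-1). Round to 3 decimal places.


Pooled-variance Cohen's d for soil pH comparison:
Scene mean = 39.48 / 6 = 6.58
Suspect mean = 34.7 / 5 = 6.94
Scene sample variance s_s^2 = 0.5348
Suspect sample variance s_c^2 = 0.03555
Pooled variance = ((n_s-1)*s_s^2 + (n_c-1)*s_c^2) / (n_s + n_c - 2) = 0.312911
Pooled SD = sqrt(0.312911) = 0.559384
Mean difference = -0.36
|d| = |-0.36| / 0.559384 = 0.644

0.644


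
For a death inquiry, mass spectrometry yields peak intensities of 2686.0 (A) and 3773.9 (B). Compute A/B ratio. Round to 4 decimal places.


Spectral peak ratio:
Peak A = 2686.0 counts
Peak B = 3773.9 counts
Ratio = 2686.0 / 3773.9 = 0.7117

0.7117


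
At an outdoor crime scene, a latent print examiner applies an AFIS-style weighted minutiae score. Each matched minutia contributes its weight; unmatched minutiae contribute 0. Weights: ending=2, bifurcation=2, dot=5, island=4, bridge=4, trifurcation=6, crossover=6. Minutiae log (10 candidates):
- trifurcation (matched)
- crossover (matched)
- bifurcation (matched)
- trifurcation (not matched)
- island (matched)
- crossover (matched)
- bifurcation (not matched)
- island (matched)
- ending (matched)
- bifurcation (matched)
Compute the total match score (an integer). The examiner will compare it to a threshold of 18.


Weighted minutiae match score:
  trifurcation: matched, +6 (running total 6)
  crossover: matched, +6 (running total 12)
  bifurcation: matched, +2 (running total 14)
  trifurcation: not matched, +0
  island: matched, +4 (running total 18)
  crossover: matched, +6 (running total 24)
  bifurcation: not matched, +0
  island: matched, +4 (running total 28)
  ending: matched, +2 (running total 30)
  bifurcation: matched, +2 (running total 32)
Total score = 32
Threshold = 18; verdict = identification

32


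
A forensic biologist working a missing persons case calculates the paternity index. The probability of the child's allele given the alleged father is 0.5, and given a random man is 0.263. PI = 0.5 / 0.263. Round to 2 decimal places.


Paternity Index calculation:
PI = P(allele|father) / P(allele|random)
PI = 0.5 / 0.263
PI = 1.90

1.90


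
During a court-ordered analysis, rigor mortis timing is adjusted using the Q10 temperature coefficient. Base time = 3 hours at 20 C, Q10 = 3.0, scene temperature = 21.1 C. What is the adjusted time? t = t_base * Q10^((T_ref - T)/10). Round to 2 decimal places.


Rigor mortis time adjustment:
Exponent = (T_ref - T_actual) / 10 = (20 - 21.1) / 10 = -0.11
Q10 factor = 3.0^-0.11 = 0.88617
t_adjusted = 3 * 0.88617 = 2.66 hours

2.66


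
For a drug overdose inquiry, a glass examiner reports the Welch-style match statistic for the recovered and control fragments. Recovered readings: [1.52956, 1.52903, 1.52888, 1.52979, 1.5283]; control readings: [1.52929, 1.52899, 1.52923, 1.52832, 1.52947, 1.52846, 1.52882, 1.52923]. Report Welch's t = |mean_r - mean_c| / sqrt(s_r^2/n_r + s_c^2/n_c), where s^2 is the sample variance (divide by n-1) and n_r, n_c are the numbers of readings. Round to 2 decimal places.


Welch's t-criterion for glass RI comparison:
Recovered mean = sum / n_r = 7.64556 / 5 = 1.529112
Control mean = sum / n_c = 12.23181 / 8 = 1.5289762
Recovered sample variance s_r^2 = 3.4507e-07
Control sample variance s_c^2 = 1.70398e-07
Welch SE (unpooled) = sqrt(s_r^2/n_r + s_c^2/n_c) = sqrt(6.9014e-08 + 2.12998e-08) = sqrt(9.03138e-08) = 0.000300523
|mean_r - mean_c| = 0.00013575
t = 0.00013575 / 0.000300523 = 0.45

0.45


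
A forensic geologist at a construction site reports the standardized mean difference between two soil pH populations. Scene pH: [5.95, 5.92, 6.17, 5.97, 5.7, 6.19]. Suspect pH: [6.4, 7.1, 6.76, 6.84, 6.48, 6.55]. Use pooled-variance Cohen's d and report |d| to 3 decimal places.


Pooled-variance Cohen's d for soil pH comparison:
Scene mean = 35.9 / 6 = 5.983333
Suspect mean = 40.13 / 6 = 6.688333
Scene sample variance s_s^2 = 0.032627
Suspect sample variance s_c^2 = 0.068657
Pooled variance = ((n_s-1)*s_s^2 + (n_c-1)*s_c^2) / (n_s + n_c - 2) = 0.050642
Pooled SD = sqrt(0.050642) = 0.225038
Mean difference = -0.705
|d| = |-0.705| / 0.225038 = 3.133

3.133


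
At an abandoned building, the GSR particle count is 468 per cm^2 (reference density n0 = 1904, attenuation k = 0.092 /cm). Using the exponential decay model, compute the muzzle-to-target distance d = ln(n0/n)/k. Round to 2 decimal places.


GSR distance calculation:
n0/n = 1904 / 468 = 4.068376
ln(n0/n) = 1.403244
d = 1.403244 / 0.092 = 15.25 cm

15.25


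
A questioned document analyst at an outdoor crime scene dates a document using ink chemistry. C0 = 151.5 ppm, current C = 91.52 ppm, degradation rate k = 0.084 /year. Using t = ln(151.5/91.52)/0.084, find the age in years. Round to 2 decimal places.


Document age estimation:
C0/C = 151.5 / 91.52 = 1.655376
ln(C0/C) = 0.504028
t = 0.504028 / 0.084 = 6.00 years

6.00


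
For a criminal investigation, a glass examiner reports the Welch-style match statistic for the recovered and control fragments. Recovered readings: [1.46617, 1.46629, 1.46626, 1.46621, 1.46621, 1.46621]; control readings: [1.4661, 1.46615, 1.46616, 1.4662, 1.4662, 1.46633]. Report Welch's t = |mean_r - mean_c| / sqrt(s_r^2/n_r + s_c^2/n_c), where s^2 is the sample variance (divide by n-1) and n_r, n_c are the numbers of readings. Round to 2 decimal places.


Welch's t-criterion for glass RI comparison:
Recovered mean = sum / n_r = 8.79735 / 6 = 1.466225
Control mean = sum / n_c = 8.79714 / 6 = 1.46619
Recovered sample variance s_r^2 = 1.83e-09
Control sample variance s_c^2 = 6.08e-09
Welch SE (unpooled) = sqrt(s_r^2/n_r + s_c^2/n_c) = sqrt(3.05e-10 + 1.01333e-09) = sqrt(1.31833e-09) = 3.63088e-05
|mean_r - mean_c| = 3.5e-05
t = 3.5e-05 / 3.63088e-05 = 0.96

0.96


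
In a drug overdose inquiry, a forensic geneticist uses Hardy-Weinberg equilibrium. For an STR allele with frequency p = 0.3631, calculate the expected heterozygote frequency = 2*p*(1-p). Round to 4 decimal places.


Hardy-Weinberg heterozygote frequency:
q = 1 - p = 1 - 0.3631 = 0.6369
2pq = 2 * 0.3631 * 0.6369 = 0.4625

0.4625


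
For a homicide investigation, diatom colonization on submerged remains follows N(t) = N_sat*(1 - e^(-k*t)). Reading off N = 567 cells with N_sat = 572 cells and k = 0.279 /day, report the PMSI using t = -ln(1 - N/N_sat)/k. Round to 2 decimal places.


PMSI from diatom colonization curve:
N / N_sat = 567 / 572 = 0.991259
1 - N/N_sat = 0.008741
ln(1 - N/N_sat) = -4.739731
t = -ln(1 - N/N_sat) / k = -(-4.739731) / 0.279 = 16.99 days

16.99


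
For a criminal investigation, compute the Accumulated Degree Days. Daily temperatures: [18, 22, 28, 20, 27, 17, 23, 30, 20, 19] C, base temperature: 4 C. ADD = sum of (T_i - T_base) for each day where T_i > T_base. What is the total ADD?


Computing ADD day by day:
Day 1: max(0, 18 - 4) = 14
Day 2: max(0, 22 - 4) = 18
Day 3: max(0, 28 - 4) = 24
Day 4: max(0, 20 - 4) = 16
Day 5: max(0, 27 - 4) = 23
Day 6: max(0, 17 - 4) = 13
Day 7: max(0, 23 - 4) = 19
Day 8: max(0, 30 - 4) = 26
Day 9: max(0, 20 - 4) = 16
Day 10: max(0, 19 - 4) = 15
Total ADD = 184

184


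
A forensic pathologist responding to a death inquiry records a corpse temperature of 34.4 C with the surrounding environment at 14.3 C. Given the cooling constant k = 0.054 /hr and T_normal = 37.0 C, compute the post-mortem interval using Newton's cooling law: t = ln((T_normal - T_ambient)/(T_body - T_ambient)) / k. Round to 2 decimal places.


Using Newton's law of cooling:
t = ln((T_normal - T_ambient) / (T_body - T_ambient)) / k
T_normal - T_ambient = 22.7
T_body - T_ambient = 20.1
Ratio = 1.129353
ln(ratio) = 0.121645
t = 0.121645 / 0.054 = 2.25 hours

2.25


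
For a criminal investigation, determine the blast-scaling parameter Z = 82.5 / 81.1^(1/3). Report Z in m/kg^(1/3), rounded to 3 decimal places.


Scaled distance calculation:
W^(1/3) = 81.1^(1/3) = 4.328529
Z = R / W^(1/3) = 82.5 / 4.328529
Z = 19.060 m/kg^(1/3)

19.060


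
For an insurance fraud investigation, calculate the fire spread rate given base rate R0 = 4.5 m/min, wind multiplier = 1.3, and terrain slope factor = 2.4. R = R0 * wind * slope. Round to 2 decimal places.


Fire spread rate calculation:
R = R0 * wind_factor * slope_factor
= 4.5 * 1.3 * 2.4
= 5.85 * 2.4
= 14.04 m/min

14.04


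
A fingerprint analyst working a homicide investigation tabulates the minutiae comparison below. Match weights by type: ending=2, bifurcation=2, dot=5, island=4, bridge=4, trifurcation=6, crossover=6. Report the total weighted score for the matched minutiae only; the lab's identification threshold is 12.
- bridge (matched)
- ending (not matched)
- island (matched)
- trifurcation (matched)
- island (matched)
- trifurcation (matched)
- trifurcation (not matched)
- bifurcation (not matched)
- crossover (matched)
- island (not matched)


Weighted minutiae match score:
  bridge: matched, +4 (running total 4)
  ending: not matched, +0
  island: matched, +4 (running total 8)
  trifurcation: matched, +6 (running total 14)
  island: matched, +4 (running total 18)
  trifurcation: matched, +6 (running total 24)
  trifurcation: not matched, +0
  bifurcation: not matched, +0
  crossover: matched, +6 (running total 30)
  island: not matched, +0
Total score = 30
Threshold = 12; verdict = identification

30


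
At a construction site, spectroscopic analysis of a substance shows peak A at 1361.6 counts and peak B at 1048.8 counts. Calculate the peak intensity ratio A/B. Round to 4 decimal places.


Spectral peak ratio:
Peak A = 1361.6 counts
Peak B = 1048.8 counts
Ratio = 1361.6 / 1048.8 = 1.2982

1.2982


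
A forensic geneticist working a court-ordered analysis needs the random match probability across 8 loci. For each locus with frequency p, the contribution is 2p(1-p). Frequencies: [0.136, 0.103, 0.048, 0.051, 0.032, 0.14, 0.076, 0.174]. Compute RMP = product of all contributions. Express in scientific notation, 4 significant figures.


Computing RMP for 8 loci:
Locus 1: 2 * 0.136 * 0.864 = 0.235008
Locus 2: 2 * 0.103 * 0.897 = 0.184782
Locus 3: 2 * 0.048 * 0.952 = 0.091392
Locus 4: 2 * 0.051 * 0.949 = 0.096798
Locus 5: 2 * 0.032 * 0.968 = 0.061952
Locus 6: 2 * 0.14 * 0.86 = 0.2408
Locus 7: 2 * 0.076 * 0.924 = 0.140448
Locus 8: 2 * 0.174 * 0.826 = 0.287448
RMP = 2.314e-07

2.314e-07


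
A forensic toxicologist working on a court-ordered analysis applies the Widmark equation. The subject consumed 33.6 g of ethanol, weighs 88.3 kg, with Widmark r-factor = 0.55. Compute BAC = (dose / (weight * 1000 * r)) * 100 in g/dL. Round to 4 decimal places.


Applying the Widmark formula:
BAC = (dose_g / (body_wt * 1000 * r)) * 100
Denominator = 88.3 * 1000 * 0.55 = 48565
BAC = (33.6 / 48565) * 100
BAC = 0.0692 g/dL

0.0692


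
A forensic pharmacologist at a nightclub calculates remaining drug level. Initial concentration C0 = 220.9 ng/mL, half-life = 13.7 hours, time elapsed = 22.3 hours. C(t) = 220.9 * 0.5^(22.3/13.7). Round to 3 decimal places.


Drug concentration decay:
Number of half-lives = t / t_half = 22.3 / 13.7 = 1.627737
Decay factor = 0.5^1.627737 = 0.3235954
C(t) = 220.9 * 0.3235954 = 71.482 ng/mL

71.482


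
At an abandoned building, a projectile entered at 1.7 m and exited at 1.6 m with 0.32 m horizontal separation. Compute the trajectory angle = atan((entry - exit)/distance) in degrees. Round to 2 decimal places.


Bullet trajectory angle:
Height difference = 1.7 - 1.6 = 0.1 m
angle = atan(0.1 / 0.32)
angle = atan(0.3125)
angle = 17.35 degrees

17.35


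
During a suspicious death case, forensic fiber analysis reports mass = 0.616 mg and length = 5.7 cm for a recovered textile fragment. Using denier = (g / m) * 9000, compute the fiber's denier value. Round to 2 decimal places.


Denier calculation:
Mass in grams = 0.616 mg / 1000 = 0.000616 g
Length in meters = 5.7 cm / 100 = 0.057 m
Linear density = mass / length = 0.000616 / 0.057 = 0.01080702 g/m
Denier = (g/m) * 9000 = 0.01080702 * 9000 = 97.26

97.26


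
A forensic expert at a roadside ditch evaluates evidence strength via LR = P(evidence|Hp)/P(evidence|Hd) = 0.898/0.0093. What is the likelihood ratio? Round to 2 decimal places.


Likelihood ratio calculation:
LR = P(E|Hp) / P(E|Hd)
LR = 0.898 / 0.0093
LR = 96.56

96.56


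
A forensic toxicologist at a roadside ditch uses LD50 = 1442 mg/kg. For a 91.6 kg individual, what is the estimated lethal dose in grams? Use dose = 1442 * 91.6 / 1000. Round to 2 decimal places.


Lethal dose calculation:
Lethal dose = LD50 * body_weight / 1000
= 1442 * 91.6 / 1000
= 132087.2 / 1000
= 132.09 g

132.09


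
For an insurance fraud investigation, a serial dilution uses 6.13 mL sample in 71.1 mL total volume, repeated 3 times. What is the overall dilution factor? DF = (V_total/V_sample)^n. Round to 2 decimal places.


Dilution factor calculation:
Single dilution = V_total / V_sample = 71.1 / 6.13 ≈ 11.598695
Number of dilutions = 3
Total DF = (71.1 / 6.13)^3 (full precision, rounded at the end) = 1560.37

1560.37
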